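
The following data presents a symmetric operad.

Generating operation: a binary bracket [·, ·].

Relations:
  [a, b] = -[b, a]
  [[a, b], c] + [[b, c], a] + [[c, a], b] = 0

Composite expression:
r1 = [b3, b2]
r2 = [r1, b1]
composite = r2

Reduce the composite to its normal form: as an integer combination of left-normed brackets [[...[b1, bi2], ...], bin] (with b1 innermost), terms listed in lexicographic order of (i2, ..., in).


A multilinear Lie element is pinned by b1-initial words (b1 innermost).
Composite bracket: [[b3, b2], b1]
Full expansion: 4 signed words from ab - ba (2^2 = 4).
The b1-initial words carry the normal form:
  word b1b2b3 has sign +1, contributing +[[b1, b2], b3]
  word b1b3b2 has sign -1, contributing -[[b1, b3], b2]

[[b1, b2], b3] - [[b1, b3], b2]


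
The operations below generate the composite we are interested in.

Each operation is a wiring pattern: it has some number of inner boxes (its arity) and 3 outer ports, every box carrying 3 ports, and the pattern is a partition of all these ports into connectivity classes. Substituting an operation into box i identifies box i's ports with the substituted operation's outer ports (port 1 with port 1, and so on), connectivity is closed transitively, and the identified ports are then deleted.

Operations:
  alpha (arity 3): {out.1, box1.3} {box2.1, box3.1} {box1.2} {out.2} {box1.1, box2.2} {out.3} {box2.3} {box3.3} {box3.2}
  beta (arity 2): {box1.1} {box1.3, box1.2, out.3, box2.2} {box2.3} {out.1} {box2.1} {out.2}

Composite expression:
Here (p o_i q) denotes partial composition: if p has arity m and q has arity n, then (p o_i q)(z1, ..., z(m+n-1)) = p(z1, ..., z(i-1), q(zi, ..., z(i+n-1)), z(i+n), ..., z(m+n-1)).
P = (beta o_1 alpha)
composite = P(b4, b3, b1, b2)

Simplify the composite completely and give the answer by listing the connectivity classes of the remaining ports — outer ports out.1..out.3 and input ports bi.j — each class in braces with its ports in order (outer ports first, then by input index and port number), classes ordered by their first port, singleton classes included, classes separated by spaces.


{out.1} {out.2} {out.3, b2.2} {b1.1, b3.1} {b1.2} {b1.3} {b2.1} {b2.3} {b3.2, b4.1} {b3.3} {b4.2} {b4.3}

Connectivity passes through glued beta-boundaries; trace each wire chain.
alpha over (b4, b3, b1) gives {out.1, b4.3} {out.2} {out.3} {b1.1, b3.1} {b1.2} {b1.3} {b3.2, b4.1} {b3.3} {b4.2}, out.j being that stage's outer ports
beta over (b4, b3, b1, b2) gives {out.1} {out.2} {out.3, b2.2} {b1.1, b3.1} {b1.2} {b1.3} {b2.1} {b2.3} {b3.2, b4.1} {b3.3} {b4.2} {b4.3}, out.j being that stage's outer ports


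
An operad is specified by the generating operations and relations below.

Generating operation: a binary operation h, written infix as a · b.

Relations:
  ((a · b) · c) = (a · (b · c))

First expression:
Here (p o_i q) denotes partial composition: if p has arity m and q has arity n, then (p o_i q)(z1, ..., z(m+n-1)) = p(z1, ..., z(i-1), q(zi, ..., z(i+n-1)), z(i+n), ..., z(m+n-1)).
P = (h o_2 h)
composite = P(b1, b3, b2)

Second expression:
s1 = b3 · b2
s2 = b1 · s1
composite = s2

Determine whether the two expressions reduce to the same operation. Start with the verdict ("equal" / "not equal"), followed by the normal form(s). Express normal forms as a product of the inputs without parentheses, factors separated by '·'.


equal; the common form is b1 · b3 · b2


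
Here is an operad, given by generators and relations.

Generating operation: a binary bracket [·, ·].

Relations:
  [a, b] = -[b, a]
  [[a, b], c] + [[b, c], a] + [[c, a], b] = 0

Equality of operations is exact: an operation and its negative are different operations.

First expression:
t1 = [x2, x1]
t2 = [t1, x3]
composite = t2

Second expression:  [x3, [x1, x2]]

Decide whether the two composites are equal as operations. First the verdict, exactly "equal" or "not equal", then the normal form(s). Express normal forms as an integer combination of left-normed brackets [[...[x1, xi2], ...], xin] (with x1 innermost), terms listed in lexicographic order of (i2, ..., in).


equal; the common form is -[[x1, x2], x3]

In normal form, the first expression is -[[x1, x2], x3]
In normal form, the second expression is -[[x1, x2], x3]
Identical normal forms: equal.


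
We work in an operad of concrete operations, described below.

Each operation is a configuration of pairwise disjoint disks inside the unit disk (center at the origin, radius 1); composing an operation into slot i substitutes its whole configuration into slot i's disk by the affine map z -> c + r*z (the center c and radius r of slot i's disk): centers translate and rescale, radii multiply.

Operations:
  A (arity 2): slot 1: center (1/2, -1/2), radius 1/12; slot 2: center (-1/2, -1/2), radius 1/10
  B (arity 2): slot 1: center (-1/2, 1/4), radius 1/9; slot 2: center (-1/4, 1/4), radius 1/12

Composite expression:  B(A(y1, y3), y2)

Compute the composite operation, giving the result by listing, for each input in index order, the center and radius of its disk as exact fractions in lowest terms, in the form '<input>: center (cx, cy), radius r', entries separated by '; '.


Nesting under B composes maps z -> c + r*z down each y-path.
y1: after 2 affine steps, its disk has center (-4/9, 7/36), radius 1/108
y3: after 2 affine steps, its disk has center (-5/9, 7/36), radius 1/90
y2: after 1 affine step, its disk has center (-1/4, 1/4), radius 1/12

y1: center (-4/9, 7/36), radius 1/108; y2: center (-1/4, 1/4), radius 1/12; y3: center (-5/9, 7/36), radius 1/90


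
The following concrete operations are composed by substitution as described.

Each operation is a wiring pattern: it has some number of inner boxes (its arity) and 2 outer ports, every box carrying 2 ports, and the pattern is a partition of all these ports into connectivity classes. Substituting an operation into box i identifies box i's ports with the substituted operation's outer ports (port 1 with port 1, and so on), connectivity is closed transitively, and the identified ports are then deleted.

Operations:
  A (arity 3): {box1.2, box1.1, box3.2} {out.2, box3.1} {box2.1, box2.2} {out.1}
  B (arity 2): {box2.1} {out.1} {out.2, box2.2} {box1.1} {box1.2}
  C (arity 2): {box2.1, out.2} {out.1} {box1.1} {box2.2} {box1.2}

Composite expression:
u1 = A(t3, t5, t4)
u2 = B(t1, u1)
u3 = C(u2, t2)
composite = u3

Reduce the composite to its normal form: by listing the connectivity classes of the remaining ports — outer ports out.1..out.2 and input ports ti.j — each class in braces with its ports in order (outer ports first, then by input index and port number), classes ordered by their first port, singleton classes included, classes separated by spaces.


Connectivity passes through glued C-boundaries; trace each wire chain.
after A, the pattern on (t3, t5, t4) reads {out.1} {out.2, t4.1} {t3.1, t3.2, t4.2} {t5.1, t5.2} (out.j = its outer ports)
after B, the pattern on (t1, t3, t5, t4) reads {out.1} {out.2, t4.1} {t1.1} {t1.2} {t3.1, t3.2, t4.2} {t5.1, t5.2} (out.j = its outer ports)
after C, the pattern on (t1, t3, t5, t4, t2) reads {out.1} {out.2, t2.1} {t1.1} {t1.2} {t2.2} {t3.1, t3.2, t4.2} {t4.1} {t5.1, t5.2} (out.j = its outer ports)

{out.1} {out.2, t2.1} {t1.1} {t1.2} {t2.2} {t3.1, t3.2, t4.2} {t4.1} {t5.1, t5.2}


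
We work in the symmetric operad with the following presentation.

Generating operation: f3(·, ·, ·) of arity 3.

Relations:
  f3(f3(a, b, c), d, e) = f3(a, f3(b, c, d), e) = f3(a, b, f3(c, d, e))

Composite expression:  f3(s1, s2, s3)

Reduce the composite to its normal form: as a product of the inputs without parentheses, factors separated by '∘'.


s1 ∘ s2 ∘ s3

Associativity of f3 dissolves the nesting; only the s-input order survives.
f3(s1, s2, s3) reduces to s1 ∘ s2 ∘ s3


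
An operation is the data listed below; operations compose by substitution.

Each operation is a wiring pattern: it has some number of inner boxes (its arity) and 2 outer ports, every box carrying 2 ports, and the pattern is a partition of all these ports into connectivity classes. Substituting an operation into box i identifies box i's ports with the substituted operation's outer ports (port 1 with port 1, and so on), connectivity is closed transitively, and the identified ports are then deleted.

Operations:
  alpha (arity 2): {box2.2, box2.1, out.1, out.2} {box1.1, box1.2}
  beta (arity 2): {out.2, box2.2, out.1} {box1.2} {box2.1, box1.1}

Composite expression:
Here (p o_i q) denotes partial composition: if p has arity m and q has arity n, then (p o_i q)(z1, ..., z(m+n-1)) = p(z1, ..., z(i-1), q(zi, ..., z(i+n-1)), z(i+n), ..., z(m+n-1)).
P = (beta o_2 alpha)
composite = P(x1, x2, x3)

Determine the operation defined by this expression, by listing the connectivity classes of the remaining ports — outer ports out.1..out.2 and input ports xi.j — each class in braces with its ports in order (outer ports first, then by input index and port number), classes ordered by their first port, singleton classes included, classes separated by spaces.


Connectivity passes through glued beta-boundaries; trace each wire chain.
through alpha, on inputs (x2, x3): {out.1, out.2, x3.1, x3.2} {x2.1, x2.2} (out.j = stage outer ports)
through beta, on inputs (x1, x2, x3): {out.1, out.2, x1.1, x3.1, x3.2} {x1.2} {x2.1, x2.2} (out.j = stage outer ports)

{out.1, out.2, x1.1, x3.1, x3.2} {x1.2} {x2.1, x2.2}


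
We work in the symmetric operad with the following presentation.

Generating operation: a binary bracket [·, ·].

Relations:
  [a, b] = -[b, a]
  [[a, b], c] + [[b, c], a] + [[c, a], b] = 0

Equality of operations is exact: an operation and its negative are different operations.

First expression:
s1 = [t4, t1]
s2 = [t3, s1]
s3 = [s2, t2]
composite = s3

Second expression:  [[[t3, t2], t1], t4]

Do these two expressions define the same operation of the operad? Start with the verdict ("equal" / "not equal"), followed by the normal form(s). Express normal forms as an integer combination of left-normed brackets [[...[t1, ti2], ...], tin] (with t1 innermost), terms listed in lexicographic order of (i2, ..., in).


not equal — first [[[t1, t4], t3], t2], second [[[t1, t2], t3], t4] - [[[t1, t3], t2], t4]

In normal form, the first expression is [[[t1, t4], t3], t2]
In normal form, the second expression is [[[t1, t2], t3], t4] - [[[t1, t3], t2], t4]
They disagree, so not equal.


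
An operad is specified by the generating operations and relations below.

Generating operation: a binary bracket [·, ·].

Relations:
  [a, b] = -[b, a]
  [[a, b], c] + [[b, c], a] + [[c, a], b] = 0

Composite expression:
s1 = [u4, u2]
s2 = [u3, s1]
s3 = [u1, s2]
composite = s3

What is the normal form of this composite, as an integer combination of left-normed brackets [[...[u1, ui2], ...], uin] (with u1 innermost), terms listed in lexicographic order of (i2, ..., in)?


[[[u1, u2], u4], u3] - [[[u1, u3], u2], u4] + [[[u1, u3], u4], u2] - [[[u1, u4], u2], u3]

Antisymmetry and Jacobi reduce to u1-anchored left-normed brackets.
Composite bracket: [u1, [u3, [u4, u2]]]
Full expansion: 8 signed words from ab - ba (2^3 = 8).
Collect the words opening with u1:
  u1u2u4u3 appears with sign +1, giving the term +[[[u1, u2], u4], u3]
  u1u3u2u4 appears with sign -1, giving the term -[[[u1, u3], u2], u4]
  u1u3u4u2 appears with sign +1, giving the term +[[[u1, u3], u4], u2]
  u1u4u2u3 appears with sign -1, giving the term -[[[u1, u4], u2], u3]


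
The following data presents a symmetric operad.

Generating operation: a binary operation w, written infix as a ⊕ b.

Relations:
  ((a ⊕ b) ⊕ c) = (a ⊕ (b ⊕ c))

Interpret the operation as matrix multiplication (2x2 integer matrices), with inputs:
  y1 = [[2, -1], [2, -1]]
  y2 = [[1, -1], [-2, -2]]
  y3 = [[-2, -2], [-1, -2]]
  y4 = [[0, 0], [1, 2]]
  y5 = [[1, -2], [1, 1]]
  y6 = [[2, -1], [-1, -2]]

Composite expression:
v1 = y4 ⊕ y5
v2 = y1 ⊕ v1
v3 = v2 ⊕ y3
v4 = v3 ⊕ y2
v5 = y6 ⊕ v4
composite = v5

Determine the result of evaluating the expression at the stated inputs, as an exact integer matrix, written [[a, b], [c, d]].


[[-6, -18], [18, 54]]


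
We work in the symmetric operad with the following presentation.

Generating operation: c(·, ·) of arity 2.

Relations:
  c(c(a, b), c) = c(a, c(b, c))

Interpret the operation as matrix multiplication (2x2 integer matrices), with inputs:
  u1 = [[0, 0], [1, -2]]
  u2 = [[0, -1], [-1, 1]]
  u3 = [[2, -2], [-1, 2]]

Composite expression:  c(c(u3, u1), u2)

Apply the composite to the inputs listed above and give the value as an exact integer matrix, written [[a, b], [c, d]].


[[-4, 6], [4, -6]]

c(u3, u1) = [[-2, 4], [2, -4]]
c(c(u3, u1), u2) = [[-4, 6], [4, -6]]


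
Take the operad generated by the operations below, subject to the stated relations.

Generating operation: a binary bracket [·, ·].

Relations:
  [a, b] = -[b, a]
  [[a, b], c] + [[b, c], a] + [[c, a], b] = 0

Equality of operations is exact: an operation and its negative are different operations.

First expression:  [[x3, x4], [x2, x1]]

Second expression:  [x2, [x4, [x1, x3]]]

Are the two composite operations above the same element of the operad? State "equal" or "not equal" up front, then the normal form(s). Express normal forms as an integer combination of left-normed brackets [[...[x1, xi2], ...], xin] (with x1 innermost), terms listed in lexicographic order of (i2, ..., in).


not equal; the first gives [[[x1, x2], x3], x4] - [[[x1, x2], x4], x3] and the second [[[x1, x3], x4], x2]


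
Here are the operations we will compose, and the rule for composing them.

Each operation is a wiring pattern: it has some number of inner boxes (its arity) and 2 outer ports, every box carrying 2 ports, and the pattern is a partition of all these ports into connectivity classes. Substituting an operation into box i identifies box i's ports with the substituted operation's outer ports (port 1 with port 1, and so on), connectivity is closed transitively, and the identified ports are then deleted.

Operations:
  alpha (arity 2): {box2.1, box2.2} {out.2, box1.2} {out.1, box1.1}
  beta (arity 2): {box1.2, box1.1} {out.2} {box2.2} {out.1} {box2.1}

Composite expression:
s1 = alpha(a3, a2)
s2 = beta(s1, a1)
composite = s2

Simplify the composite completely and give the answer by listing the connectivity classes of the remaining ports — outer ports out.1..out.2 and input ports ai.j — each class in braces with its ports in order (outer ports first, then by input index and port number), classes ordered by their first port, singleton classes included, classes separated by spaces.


{out.1} {out.2} {a1.1} {a1.2} {a2.1, a2.2} {a3.1, a3.2}

Two ports join when wires chain via beta-identified ports.
through alpha, on inputs (a3, a2): {out.1, a3.1} {out.2, a3.2} {a2.1, a2.2} (out.j = stage outer ports)
through beta, on inputs (a3, a2, a1): {out.1} {out.2} {a1.1} {a1.2} {a2.1, a2.2} {a3.1, a3.2} (out.j = stage outer ports)


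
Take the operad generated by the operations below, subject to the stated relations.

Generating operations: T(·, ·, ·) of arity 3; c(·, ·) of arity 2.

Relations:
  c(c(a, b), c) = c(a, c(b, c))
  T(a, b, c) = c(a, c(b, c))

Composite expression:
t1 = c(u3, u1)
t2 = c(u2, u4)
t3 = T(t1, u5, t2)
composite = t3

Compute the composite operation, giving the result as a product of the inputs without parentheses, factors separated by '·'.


The T-tree's shape is irrelevant; the u-reading-order decides.
c(u3, u1) spells out as u3 · u1
c(u2, u4) spells out as u2 · u4
T(c(u3, u1), u5, c(u2, u4)) spells out as u3 · u1 · u5 · u2 · u4

u3 · u1 · u5 · u2 · u4


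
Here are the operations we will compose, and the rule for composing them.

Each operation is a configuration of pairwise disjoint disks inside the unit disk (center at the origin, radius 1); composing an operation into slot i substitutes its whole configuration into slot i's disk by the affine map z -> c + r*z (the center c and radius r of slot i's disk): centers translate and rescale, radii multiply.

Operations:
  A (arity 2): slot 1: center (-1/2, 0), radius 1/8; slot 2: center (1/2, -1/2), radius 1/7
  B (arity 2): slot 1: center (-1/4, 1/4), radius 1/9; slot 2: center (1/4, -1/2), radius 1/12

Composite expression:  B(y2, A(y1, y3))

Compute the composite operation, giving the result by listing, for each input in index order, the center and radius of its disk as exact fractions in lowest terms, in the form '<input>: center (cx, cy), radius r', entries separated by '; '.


y1: center (5/24, -1/2), radius 1/96; y2: center (-1/4, 1/4), radius 1/9; y3: center (7/24, -13/24), radius 1/84

Each y-disk chains the slot maps above it in B; radii multiply.
y2: after 1 affine step, its disk has center (-1/4, 1/4), radius 1/9
y1: after 2 affine steps, its disk has center (5/24, -1/2), radius 1/96
y3: after 2 affine steps, its disk has center (7/24, -13/24), radius 1/84


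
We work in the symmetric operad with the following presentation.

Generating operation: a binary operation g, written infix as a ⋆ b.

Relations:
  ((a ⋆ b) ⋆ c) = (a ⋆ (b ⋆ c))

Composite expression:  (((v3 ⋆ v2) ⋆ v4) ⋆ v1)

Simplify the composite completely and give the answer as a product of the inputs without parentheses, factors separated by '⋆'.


v3 ⋆ v2 ⋆ v4 ⋆ v1

Associativity of g dissolves the nesting; only the v-input order survives.
(v3 ⋆ v2) collapses to v3 ⋆ v2
((v3 ⋆ v2) ⋆ v4) collapses to v3 ⋆ v2 ⋆ v4
(((v3 ⋆ v2) ⋆ v4) ⋆ v1) collapses to v3 ⋆ v2 ⋆ v4 ⋆ v1


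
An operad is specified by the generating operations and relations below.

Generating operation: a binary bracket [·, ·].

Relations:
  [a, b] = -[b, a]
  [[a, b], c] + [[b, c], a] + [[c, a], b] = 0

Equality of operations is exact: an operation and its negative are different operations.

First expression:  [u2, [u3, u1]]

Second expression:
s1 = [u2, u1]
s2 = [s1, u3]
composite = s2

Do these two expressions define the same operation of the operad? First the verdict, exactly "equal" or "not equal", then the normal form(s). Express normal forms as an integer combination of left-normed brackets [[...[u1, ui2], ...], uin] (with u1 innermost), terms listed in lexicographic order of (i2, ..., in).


not equal; first: [[u1, u3], u2]; second: -[[u1, u2], u3]

The first expression reduces to [[u1, u3], u2]
The second expression reduces to -[[u1, u2], u3]
Distinct normal forms: not equal.


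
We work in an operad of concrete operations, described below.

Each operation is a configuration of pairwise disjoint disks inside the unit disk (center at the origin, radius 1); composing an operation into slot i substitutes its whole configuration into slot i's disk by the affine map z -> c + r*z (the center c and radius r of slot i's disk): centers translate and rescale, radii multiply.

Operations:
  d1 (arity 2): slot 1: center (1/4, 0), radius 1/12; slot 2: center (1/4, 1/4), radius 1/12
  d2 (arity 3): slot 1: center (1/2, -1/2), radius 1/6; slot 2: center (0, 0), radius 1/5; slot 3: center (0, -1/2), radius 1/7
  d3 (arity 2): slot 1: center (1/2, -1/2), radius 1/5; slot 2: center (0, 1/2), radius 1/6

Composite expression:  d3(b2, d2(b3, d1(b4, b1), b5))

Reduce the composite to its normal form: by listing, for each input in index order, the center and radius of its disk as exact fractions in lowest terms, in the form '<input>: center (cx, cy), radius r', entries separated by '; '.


b1: center (1/120, 61/120), radius 1/360; b2: center (1/2, -1/2), radius 1/5; b3: center (1/12, 5/12), radius 1/36; b4: center (1/120, 1/2), radius 1/360; b5: center (0, 5/12), radius 1/42

Each b-disk chains the slot maps above it in d3; radii multiply.
input b2: applying the 1 nested substitution gives center (1/2, -1/2), radius 1/5
input b3: applying the 2 nested substitutions gives center (1/12, 5/12), radius 1/36
input b4: applying the 3 nested substitutions gives center (1/120, 1/2), radius 1/360
input b1: applying the 3 nested substitutions gives center (1/120, 61/120), radius 1/360
input b5: applying the 2 nested substitutions gives center (0, 5/12), radius 1/42


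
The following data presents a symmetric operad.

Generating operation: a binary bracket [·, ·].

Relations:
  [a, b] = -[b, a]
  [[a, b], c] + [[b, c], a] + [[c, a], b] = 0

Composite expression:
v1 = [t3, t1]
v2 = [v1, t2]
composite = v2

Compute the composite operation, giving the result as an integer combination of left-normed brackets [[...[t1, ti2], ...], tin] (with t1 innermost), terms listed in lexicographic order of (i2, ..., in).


-[[t1, t3], t2]

Antisymmetry and Jacobi reduce to t1-anchored left-normed brackets.
Composite bracket: [[t3, t1], t2]
Each bracket splits as ab - ba, giving 4 signed words (2^2 = 4).
The t1-initial words carry the normal form:
  word t1t3t2 has sign -1, contributing -[[t1, t3], t2]


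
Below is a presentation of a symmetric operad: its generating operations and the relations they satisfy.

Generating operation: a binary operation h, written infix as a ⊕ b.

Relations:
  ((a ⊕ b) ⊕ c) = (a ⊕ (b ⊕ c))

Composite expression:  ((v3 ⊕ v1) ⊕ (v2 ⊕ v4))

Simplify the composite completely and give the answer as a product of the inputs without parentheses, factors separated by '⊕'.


Key point: h is associative — brackets drop, the v-order remains.
(v3 ⊕ v1) unparenthesizes to v3 ⊕ v1
(v2 ⊕ v4) unparenthesizes to v2 ⊕ v4
((v3 ⊕ v1) ⊕ (v2 ⊕ v4)) unparenthesizes to v3 ⊕ v1 ⊕ v2 ⊕ v4

v3 ⊕ v1 ⊕ v2 ⊕ v4


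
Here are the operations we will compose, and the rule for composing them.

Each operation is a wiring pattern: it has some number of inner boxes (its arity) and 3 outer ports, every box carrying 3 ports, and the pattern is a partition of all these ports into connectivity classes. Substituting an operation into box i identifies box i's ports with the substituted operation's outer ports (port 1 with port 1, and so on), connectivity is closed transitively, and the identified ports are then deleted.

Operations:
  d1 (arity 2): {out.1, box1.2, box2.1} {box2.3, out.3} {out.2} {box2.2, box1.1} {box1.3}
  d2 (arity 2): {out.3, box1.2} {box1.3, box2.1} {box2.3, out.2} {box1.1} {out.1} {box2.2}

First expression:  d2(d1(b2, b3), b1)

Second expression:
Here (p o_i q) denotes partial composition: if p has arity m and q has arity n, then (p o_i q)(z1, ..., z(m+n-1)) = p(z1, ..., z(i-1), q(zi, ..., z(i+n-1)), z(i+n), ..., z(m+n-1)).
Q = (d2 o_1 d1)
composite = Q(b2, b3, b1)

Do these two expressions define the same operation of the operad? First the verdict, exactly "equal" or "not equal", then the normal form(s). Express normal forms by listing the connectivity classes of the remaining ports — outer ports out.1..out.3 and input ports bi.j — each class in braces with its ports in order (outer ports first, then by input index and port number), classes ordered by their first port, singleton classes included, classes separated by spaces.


equal — both sides give {out.1} {out.2, b1.3} {out.3} {b1.1, b3.3} {b1.2} {b2.1, b3.2} {b2.2, b3.1} {b2.3}

Reducing the first expression gives {out.1} {out.2, b1.3} {out.3} {b1.1, b3.3} {b1.2} {b2.1, b3.2} {b2.2, b3.1} {b2.3}
Reducing the second expression gives {out.1} {out.2, b1.3} {out.3} {b1.1, b3.3} {b1.2} {b2.1, b3.2} {b2.2, b3.1} {b2.3}
One common form — equal.


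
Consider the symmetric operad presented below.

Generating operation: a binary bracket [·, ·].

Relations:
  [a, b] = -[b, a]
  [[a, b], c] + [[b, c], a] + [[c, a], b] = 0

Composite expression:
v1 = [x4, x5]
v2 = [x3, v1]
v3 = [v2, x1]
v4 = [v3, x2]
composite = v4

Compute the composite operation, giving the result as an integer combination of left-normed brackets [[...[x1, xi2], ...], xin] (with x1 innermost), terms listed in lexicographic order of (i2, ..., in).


-[[[[x1, x3], x4], x5], x2] + [[[[x1, x3], x5], x4], x2] + [[[[x1, x4], x5], x3], x2] - [[[[x1, x5], x4], x3], x2]

In the tensor algebra, words opening x1 carry the x1-anchored form.
Composite bracket: [[[x3, [x4, x5]], x1], x2]
Under [a, b] = ab - ba we get 16 signed associative words (2^4 = 16).
The x1-initial words carry the normal form:
  from x1x3x4x5x2, sign -1: term -[[[[x1, x3], x4], x5], x2]
  from x1x3x5x4x2, sign +1: term +[[[[x1, x3], x5], x4], x2]
  from x1x4x5x3x2, sign +1: term +[[[[x1, x4], x5], x3], x2]
  from x1x5x4x3x2, sign -1: term -[[[[x1, x5], x4], x3], x2]


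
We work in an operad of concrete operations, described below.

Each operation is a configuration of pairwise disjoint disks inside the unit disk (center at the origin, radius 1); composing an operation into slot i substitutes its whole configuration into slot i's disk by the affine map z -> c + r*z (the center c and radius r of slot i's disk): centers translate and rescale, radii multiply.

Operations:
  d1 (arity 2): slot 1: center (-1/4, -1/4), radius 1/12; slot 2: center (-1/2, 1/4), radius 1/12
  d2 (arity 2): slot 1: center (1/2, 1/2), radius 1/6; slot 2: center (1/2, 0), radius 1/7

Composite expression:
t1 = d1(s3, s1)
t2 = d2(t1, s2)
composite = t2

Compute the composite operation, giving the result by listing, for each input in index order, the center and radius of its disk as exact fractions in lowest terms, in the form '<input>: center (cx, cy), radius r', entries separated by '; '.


s1: center (5/12, 13/24), radius 1/72; s2: center (1/2, 0), radius 1/7; s3: center (11/24, 11/24), radius 1/72

Follow each s-input down from d2: c' goes to c + r*c', radius to r*r'.
input s3: composing its 2 substitution steps yields center (11/24, 11/24), radius 1/72
input s1: composing its 2 substitution steps yields center (5/12, 13/24), radius 1/72
input s2: composing its 1 substitution step yields center (1/2, 0), radius 1/7


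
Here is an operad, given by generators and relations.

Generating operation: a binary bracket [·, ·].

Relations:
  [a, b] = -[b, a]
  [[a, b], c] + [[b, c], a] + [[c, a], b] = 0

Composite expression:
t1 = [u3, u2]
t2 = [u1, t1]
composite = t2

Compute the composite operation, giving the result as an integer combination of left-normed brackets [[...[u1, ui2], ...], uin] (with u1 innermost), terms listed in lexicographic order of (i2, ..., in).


A multilinear Lie element is pinned by u1-initial words (u1 innermost).
Composite bracket: [u1, [u3, u2]]
Applying ab - ba throughout gives 4 signed words (2^2 = 4).
Coefficients come from the u1-initial words:
  sign of u1u2u3 is -1, so it contributes -[[u1, u2], u3]
  sign of u1u3u2 is +1, so it contributes +[[u1, u3], u2]

-[[u1, u2], u3] + [[u1, u3], u2]


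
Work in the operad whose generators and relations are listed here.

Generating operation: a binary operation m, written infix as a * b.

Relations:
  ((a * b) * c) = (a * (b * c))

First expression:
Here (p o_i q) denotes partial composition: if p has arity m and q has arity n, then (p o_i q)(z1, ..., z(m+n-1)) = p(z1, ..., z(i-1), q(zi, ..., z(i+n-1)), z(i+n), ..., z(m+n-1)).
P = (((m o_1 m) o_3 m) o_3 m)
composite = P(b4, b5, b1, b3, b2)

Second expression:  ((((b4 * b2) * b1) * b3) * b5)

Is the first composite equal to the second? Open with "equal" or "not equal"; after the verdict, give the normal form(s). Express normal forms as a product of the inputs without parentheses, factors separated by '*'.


not equal; the first gives b4 * b5 * b1 * b3 * b2 and the second b4 * b2 * b1 * b3 * b5


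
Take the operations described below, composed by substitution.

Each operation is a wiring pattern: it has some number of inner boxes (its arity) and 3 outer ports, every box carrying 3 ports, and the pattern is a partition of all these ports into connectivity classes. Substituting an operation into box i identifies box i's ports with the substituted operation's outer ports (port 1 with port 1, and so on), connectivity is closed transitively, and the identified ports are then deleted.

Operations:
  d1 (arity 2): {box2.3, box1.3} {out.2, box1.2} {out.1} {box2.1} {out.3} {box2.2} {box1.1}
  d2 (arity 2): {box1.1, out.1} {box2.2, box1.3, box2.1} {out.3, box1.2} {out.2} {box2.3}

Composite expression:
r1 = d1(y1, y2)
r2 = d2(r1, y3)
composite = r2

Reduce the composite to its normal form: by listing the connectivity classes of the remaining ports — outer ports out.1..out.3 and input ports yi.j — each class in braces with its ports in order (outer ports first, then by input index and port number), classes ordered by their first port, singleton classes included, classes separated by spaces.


Reachability decides: close wires over d2-identified ports.
stage d1: inputs (y1, y2), connectivity {out.1} {out.2, y1.2} {out.3} {y1.1} {y1.3, y2.3} {y2.1} {y2.2}, out.j its boundary
stage d2: inputs (y1, y2, y3), connectivity {out.1} {out.2} {out.3, y1.2} {y1.1} {y1.3, y2.3} {y2.1} {y2.2} {y3.1, y3.2} {y3.3}, out.j its boundary

{out.1} {out.2} {out.3, y1.2} {y1.1} {y1.3, y2.3} {y2.1} {y2.2} {y3.1, y3.2} {y3.3}


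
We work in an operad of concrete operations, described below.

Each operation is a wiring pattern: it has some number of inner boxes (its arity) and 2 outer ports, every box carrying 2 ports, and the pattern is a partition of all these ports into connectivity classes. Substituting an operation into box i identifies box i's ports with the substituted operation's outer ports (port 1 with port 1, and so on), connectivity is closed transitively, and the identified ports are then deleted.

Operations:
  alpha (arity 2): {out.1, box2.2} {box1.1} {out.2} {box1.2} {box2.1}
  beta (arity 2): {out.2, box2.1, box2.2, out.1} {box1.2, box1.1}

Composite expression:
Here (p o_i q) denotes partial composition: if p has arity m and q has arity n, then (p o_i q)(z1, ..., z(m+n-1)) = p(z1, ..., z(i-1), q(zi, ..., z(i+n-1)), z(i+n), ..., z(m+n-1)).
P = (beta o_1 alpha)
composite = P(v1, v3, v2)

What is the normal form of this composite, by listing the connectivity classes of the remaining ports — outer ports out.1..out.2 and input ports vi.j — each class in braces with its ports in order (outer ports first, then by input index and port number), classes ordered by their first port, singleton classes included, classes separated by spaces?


{out.1, out.2, v2.1, v2.2} {v1.1} {v1.2} {v3.1} {v3.2}

Substituting into beta glues patterns; closure does the rest.
after alpha, the pattern on (v1, v3) reads {out.1, v3.2} {out.2} {v1.1} {v1.2} {v3.1} (out.j = its outer ports)
after beta, the pattern on (v1, v3, v2) reads {out.1, out.2, v2.1, v2.2} {v1.1} {v1.2} {v3.1} {v3.2} (out.j = its outer ports)


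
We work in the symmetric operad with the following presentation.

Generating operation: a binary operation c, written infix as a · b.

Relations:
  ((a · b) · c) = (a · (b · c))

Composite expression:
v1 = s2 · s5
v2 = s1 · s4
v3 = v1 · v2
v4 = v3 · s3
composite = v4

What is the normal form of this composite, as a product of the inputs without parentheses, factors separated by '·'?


s2 · s5 · s1 · s4 · s3


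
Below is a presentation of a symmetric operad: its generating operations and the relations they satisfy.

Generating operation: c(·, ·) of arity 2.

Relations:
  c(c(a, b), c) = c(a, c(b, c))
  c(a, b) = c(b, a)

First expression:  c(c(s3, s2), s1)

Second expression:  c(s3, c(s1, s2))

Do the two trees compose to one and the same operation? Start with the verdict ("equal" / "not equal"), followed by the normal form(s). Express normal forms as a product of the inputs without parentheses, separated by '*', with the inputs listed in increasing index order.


The first expression reduces to s1 * s2 * s3
The second expression reduces to s1 * s2 * s3
Both agree, so they are equal.

equal; both compose to s1 * s2 * s3


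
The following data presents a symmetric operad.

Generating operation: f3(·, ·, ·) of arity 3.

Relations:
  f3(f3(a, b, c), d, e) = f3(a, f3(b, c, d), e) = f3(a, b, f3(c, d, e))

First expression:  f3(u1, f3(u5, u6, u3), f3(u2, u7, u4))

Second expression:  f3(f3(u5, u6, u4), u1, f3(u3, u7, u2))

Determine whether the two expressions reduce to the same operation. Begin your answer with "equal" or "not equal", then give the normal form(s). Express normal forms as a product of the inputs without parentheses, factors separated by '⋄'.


not equal; first: u1 ⋄ u5 ⋄ u6 ⋄ u3 ⋄ u2 ⋄ u7 ⋄ u4; second: u5 ⋄ u6 ⋄ u4 ⋄ u1 ⋄ u3 ⋄ u7 ⋄ u2

The first expression reduces to u1 ⋄ u5 ⋄ u6 ⋄ u3 ⋄ u2 ⋄ u7 ⋄ u4
The second expression reduces to u5 ⋄ u6 ⋄ u4 ⋄ u1 ⋄ u3 ⋄ u7 ⋄ u2
Distinct normal forms: not equal.


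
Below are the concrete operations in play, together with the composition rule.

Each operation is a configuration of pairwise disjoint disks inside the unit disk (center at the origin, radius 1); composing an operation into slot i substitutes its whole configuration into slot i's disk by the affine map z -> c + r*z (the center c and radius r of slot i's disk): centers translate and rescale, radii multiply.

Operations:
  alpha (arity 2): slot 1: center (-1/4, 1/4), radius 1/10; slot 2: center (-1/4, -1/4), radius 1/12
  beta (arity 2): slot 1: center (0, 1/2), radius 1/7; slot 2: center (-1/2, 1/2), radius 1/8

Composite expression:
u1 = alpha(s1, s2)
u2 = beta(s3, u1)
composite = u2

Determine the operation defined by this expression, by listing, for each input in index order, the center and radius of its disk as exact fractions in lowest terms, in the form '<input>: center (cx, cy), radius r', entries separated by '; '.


s1: center (-17/32, 17/32), radius 1/80; s2: center (-17/32, 15/32), radius 1/96; s3: center (0, 1/2), radius 1/7

Nesting under beta composes maps z -> c + r*z down each s-path.
input s3: applying the 1 nested substitution gives center (0, 1/2), radius 1/7
input s1: applying the 2 nested substitutions gives center (-17/32, 17/32), radius 1/80
input s2: applying the 2 nested substitutions gives center (-17/32, 15/32), radius 1/96


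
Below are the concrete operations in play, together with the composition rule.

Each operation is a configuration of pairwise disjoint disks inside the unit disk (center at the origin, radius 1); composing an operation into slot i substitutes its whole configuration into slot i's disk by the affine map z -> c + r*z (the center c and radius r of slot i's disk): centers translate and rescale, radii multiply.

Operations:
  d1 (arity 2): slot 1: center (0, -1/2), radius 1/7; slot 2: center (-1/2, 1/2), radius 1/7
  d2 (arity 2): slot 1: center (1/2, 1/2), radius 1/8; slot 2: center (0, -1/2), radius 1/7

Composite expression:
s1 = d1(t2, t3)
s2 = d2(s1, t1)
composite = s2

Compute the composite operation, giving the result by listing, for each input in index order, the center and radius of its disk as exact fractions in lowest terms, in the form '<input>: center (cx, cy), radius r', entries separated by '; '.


t1: center (0, -1/2), radius 1/7; t2: center (1/2, 7/16), radius 1/56; t3: center (7/16, 9/16), radius 1/56

Below d2, radii multiply path by path; the t-disk centers shift.
for t2, the 2-step affine chain lands on center (1/2, 7/16), radius 1/56
for t3, the 2-step affine chain lands on center (7/16, 9/16), radius 1/56
for t1, the 1-step affine chain lands on center (0, -1/2), radius 1/7


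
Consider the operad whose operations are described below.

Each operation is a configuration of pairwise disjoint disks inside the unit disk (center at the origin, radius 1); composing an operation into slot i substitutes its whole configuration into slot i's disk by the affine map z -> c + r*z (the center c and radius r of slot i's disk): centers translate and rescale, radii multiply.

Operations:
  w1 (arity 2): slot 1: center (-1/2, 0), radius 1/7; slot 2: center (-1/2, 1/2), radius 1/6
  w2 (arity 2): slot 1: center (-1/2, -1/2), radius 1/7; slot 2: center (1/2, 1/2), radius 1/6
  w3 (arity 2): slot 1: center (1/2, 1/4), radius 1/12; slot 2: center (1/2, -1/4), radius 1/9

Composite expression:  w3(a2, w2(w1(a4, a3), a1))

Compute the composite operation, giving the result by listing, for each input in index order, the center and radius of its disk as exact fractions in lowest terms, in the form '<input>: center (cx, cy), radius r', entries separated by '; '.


Each a-disk chains the slot maps above it in w3; radii multiply.
a2 passes through 1 substitution, ending at center (1/2, 1/4), radius 1/12
a4 passes through 3 substitutions, ending at center (55/126, -11/36), radius 1/441
a3 passes through 3 substitutions, ending at center (55/126, -25/84), radius 1/378
a1 passes through 2 substitutions, ending at center (5/9, -7/36), radius 1/54

a1: center (5/9, -7/36), radius 1/54; a2: center (1/2, 1/4), radius 1/12; a3: center (55/126, -25/84), radius 1/378; a4: center (55/126, -11/36), radius 1/441


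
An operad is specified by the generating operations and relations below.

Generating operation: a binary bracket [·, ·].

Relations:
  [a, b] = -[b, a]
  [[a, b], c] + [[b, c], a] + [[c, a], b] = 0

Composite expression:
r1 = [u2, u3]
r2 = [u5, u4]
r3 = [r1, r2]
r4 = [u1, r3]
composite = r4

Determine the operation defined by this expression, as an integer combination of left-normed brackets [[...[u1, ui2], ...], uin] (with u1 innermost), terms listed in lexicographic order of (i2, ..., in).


-[[[[u1, u2], u3], u4], u5] + [[[[u1, u2], u3], u5], u4] + [[[[u1, u3], u2], u4], u5] - [[[[u1, u3], u2], u5], u4] + [[[[u1, u4], u5], u2], u3] - [[[[u1, u4], u5], u3], u2] - [[[[u1, u5], u4], u2], u3] + [[[[u1, u5], u4], u3], u2]

Skip Jacobi rewriting: expand, keep u1-initial words, read off terms.
Composite bracket: [u1, [[u2, u3], [u5, u4]]]
Expanding via [a, b] = ab - ba: 16 signed words (2^4 = 16).
The u1-initial words carry the normal form:
  u1u2u3u4u5 appears with sign -1, giving the term -[[[[u1, u2], u3], u4], u5]
  u1u2u3u5u4 appears with sign +1, giving the term +[[[[u1, u2], u3], u5], u4]
  u1u3u2u4u5 appears with sign +1, giving the term +[[[[u1, u3], u2], u4], u5]
  u1u3u2u5u4 appears with sign -1, giving the term -[[[[u1, u3], u2], u5], u4]
  u1u4u5u2u3 appears with sign +1, giving the term +[[[[u1, u4], u5], u2], u3]
  u1u4u5u3u2 appears with sign -1, giving the term -[[[[u1, u4], u5], u3], u2]
  u1u5u4u2u3 appears with sign -1, giving the term -[[[[u1, u5], u4], u2], u3]
  u1u5u4u3u2 appears with sign +1, giving the term +[[[[u1, u5], u4], u3], u2]


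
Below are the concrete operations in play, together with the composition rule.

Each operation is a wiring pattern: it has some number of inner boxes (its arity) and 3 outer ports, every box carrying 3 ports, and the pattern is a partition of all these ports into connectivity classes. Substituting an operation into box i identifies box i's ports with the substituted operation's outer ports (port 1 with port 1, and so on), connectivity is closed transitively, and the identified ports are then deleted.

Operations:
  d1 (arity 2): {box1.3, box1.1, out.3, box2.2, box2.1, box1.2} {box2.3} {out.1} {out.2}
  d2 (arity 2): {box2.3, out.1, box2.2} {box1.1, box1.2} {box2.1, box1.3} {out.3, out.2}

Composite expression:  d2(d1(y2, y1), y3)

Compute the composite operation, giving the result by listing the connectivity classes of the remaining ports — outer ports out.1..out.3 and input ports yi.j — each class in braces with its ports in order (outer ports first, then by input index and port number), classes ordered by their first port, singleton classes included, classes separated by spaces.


Connectivity passes through glued d2-boundaries; trace each wire chain.
through d1, on inputs (y2, y1): {out.1} {out.2} {out.3, y1.1, y1.2, y2.1, y2.2, y2.3} {y1.3} (out.j = stage outer ports)
through d2, on inputs (y2, y1, y3): {out.1, y3.2, y3.3} {out.2, out.3} {y1.1, y1.2, y2.1, y2.2, y2.3, y3.1} {y1.3} (out.j = stage outer ports)

{out.1, y3.2, y3.3} {out.2, out.3} {y1.1, y1.2, y2.1, y2.2, y2.3, y3.1} {y1.3}


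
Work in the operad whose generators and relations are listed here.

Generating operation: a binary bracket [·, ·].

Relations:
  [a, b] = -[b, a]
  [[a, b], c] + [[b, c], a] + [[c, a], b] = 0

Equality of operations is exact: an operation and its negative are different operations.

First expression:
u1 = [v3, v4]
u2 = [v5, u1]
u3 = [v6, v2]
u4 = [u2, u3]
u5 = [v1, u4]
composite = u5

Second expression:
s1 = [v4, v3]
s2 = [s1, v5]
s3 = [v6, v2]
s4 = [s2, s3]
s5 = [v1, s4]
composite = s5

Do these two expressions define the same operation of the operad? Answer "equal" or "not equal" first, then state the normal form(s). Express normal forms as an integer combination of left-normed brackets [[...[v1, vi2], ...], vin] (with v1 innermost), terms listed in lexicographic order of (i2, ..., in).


Reducing the first expression gives -[[[[[v1, v2], v6], v3], v4], v5] + [[[[[v1, v2], v6], v4], v3], v5] + [[[[[v1, v2], v6], v5], v3], v4] - [[[[[v1, v2], v6], v5], v4], v3] + [[[[[v1, v3], v4], v5], v2], v6] - [[[[[v1, v3], v4], v5], v6], v2] - [[[[[v1, v4], v3], v5], v2], v6] + [[[[[v1, v4], v3], v5], v6], v2] - [[[[[v1, v5], v3], v4], v2], v6] + [[[[[v1, v5], v3], v4], v6], v2] + [[[[[v1, v5], v4], v3], v2], v6] - [[[[[v1, v5], v4], v3], v6], v2] + [[[[[v1, v6], v2], v3], v4], v5] - [[[[[v1, v6], v2], v4], v3], v5] - [[[[[v1, v6], v2], v5], v3], v4] + [[[[[v1, v6], v2], v5], v4], v3]
Reducing the second expression gives -[[[[[v1, v2], v6], v3], v4], v5] + [[[[[v1, v2], v6], v4], v3], v5] + [[[[[v1, v2], v6], v5], v3], v4] - [[[[[v1, v2], v6], v5], v4], v3] + [[[[[v1, v3], v4], v5], v2], v6] - [[[[[v1, v3], v4], v5], v6], v2] - [[[[[v1, v4], v3], v5], v2], v6] + [[[[[v1, v4], v3], v5], v6], v2] - [[[[[v1, v5], v3], v4], v2], v6] + [[[[[v1, v5], v3], v4], v6], v2] + [[[[[v1, v5], v4], v3], v2], v6] - [[[[[v1, v5], v4], v3], v6], v2] + [[[[[v1, v6], v2], v3], v4], v5] - [[[[[v1, v6], v2], v4], v3], v5] - [[[[[v1, v6], v2], v5], v3], v4] + [[[[[v1, v6], v2], v5], v4], v3]
Both agree, so they are equal.

equal — both sides give -[[[[[v1, v2], v6], v3], v4], v5] + [[[[[v1, v2], v6], v4], v3], v5] + [[[[[v1, v2], v6], v5], v3], v4] - [[[[[v1, v2], v6], v5], v4], v3] + [[[[[v1, v3], v4], v5], v2], v6] - [[[[[v1, v3], v4], v5], v6], v2] - [[[[[v1, v4], v3], v5], v2], v6] + [[[[[v1, v4], v3], v5], v6], v2] - [[[[[v1, v5], v3], v4], v2], v6] + [[[[[v1, v5], v3], v4], v6], v2] + [[[[[v1, v5], v4], v3], v2], v6] - [[[[[v1, v5], v4], v3], v6], v2] + [[[[[v1, v6], v2], v3], v4], v5] - [[[[[v1, v6], v2], v4], v3], v5] - [[[[[v1, v6], v2], v5], v3], v4] + [[[[[v1, v6], v2], v5], v4], v3]
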